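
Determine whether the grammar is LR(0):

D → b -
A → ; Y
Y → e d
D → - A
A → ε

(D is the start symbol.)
A grammar is LR(0) if no state in the canonical LR(0) collection has:
  - both a shift item (dot before a terminal) and a complete item (shift-reduce conflict), or
  - two or more complete items (reduce-reduce conflict; the accept item [D' → D .] counts as a complete item here).

Augment with D' → D and build the canonical LR(0) collection (I0 = CLOSURE({[D' → . D]}), then GOTO on every symbol after a dot until no new states appear). It has 10 states:
  I0: { [D → . - A], [D → . b -], [D' → . D] }  — shift
  I1: { [A → . ; Y], [A → .], [D → - . A] }  — shift, reduce
  I2: { [D' → D .] }  — accept
  I3: { [D → b . -] }  — shift
  I4: { [D → b - .] }  — reduce
  I5: { [A → ; . Y], [Y → . e d] }  — shift
  I6: { [D → - A .] }  — reduce
  I7: { [A → ; Y .] }  — reduce
  I8: { [Y → e . d] }  — shift
  I9: { [Y → e d .] }  — reduce

Conflict in state I1:
  Shift-reduce conflict between [A → .] and [A → . ; Y]
So the grammar is NOT LR(0).

Answer: No. Shift-reduce conflict between [A → .] and [A → . ; Y]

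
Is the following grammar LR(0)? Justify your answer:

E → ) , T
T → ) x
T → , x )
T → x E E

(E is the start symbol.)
Yes, the grammar is LR(0)

Augment with E' → E and build the canonical LR(0) collection (I0 = CLOSURE({[E' → . E]}), then GOTO on every symbol after a dot until no new states appear). It has 13 states:
  I0: { [E → . ) , T], [E' → . E] }  — shift
  I1: { [E → ) . , T] }  — shift
  I2: { [E' → E .] }  — accept
  I3: { [E → ) , . T], [T → . ) x], [T → . , x )], [T → . x E E] }  — shift
  I4: { [T → ) . x] }  — shift
  I5: { [T → , . x )] }  — shift
  I6: { [E → ) , T .] }  — reduce
  I7: { [E → . ) , T], [T → x . E E] }  — shift
  I8: { [E → . ) , T], [T → x E . E] }  — shift
  I9: { [T → x E E .] }  — reduce
  I10: { [T → , x . )] }  — shift
  I11: { [T → , x ) .] }  — reduce
  I12: { [T → ) x .] }  — reduce

Every state is either a pure shift/goto state or contains exactly one complete item and nothing to shift — no conflicts. The grammar is LR(0).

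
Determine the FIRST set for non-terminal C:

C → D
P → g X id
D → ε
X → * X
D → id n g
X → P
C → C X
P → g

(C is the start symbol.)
FIRST sets of the other non-terminals involved (by the same procedure, iterated to a fixed point):
  FIRST(D) = { 'id', ε }
  FIRST(X) = { '*', 'g' }

From C → D:
  - D is a non-terminal: add FIRST(D) \ {ε} = { 'id' }
    D is nullable and nothing follows, so the whole right-hand side can vanish: ε ∈ FIRST(C)
From C → C X:
  - C is the symbol being defined: contributes nothing new
    C is nullable, so continue to the next symbol
  - X is a non-terminal: add FIRST(X) \ {ε} = { '*', 'g' }
    X is not nullable, so stop

Collecting: FIRST(C) = { '*', 'g', 'id', ε }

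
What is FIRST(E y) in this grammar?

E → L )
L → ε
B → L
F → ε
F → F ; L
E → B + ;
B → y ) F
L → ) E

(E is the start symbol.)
{ ')', '+', 'y' }

FIRST sets of the non-terminals involved (from the grammar, by fixed-point iteration):
  FIRST(E) = { ')', '+', 'y' }

To compute FIRST(E y), process the symbols left to right:
Symbol E is a non-terminal. Add FIRST(E) \ {ε} = { ')', '+', 'y' }
E is not nullable (ε ∉ FIRST(E)), so stop here.
FIRST(E y) = { ')', '+', 'y' }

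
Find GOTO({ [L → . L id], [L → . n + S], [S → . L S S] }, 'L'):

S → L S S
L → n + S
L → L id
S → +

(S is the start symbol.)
GOTO(I, 'L') = CLOSURE({ [A → αX.β] : [A → α.Xβ] ∈ I, X = 'L' })

Items with dot before 'L', with the dot advanced:
  [L → . L id] → [L → L . id]
  [S → . L S S] → [S → L . S S]
Closure of the advanced items:
  [S → L . S S] has the dot before S: add [S → . L S S], [S → . +]
  [S → . L S S] has the dot before L: add [L → . n + S], [L → . L id]

GOTO = { [L → . L id], [L → . n + S], [L → L . id], [S → . +], [S → . L S S], [S → L . S S] }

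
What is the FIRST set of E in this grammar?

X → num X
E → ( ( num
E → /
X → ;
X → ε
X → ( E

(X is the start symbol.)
From E → ( ( num:
  - '(' is a terminal: add '(' and stop
From E → /:
  - '/' is a terminal: add '/' and stop

Collecting: FIRST(E) = { '(', '/' }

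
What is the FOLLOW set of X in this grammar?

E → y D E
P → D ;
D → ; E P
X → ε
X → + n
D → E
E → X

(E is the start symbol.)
{ $, '+', ';', 'y' }

To compute FOLLOW(X), find every occurrence of X on a right-hand side N → α X β: add FIRST(β) \ {ε}, and if β is empty or nullable also add FOLLOW(N). Iterate to a fixed point.

In E → X: X is at the end, add FOLLOW(E)

The FOLLOW sets referred to above (computed the same way, to a fixed point):
  FOLLOW(E) = { $, '+', ';', 'y' }

Taking the union: FOLLOW(X) = { $, '+', ';', 'y' }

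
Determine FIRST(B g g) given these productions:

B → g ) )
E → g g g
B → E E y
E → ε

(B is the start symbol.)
{ 'g', 'y' }

FIRST sets of the non-terminals involved (from the grammar, by fixed-point iteration):
  FIRST(B) = { 'g', 'y' }

To compute FIRST(B g g), process the symbols left to right:
Symbol B is a non-terminal. Add FIRST(B) \ {ε} = { 'g', 'y' }
B is not nullable (ε ∉ FIRST(B)), so stop here.
FIRST(B g g) = { 'g', 'y' }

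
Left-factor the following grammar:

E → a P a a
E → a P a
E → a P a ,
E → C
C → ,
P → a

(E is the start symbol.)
Left-factoring transforms A → αβ₁ | αβ₂ into A → αA' and A' → β₁ | β₂
(α is the longest common prefix among the alternatives). Repeat until
no nonterminal has two alternatives with a common prefix.

Round 1: E has alternatives sharing prefix 'a P a'. Introduce E': E → a P a E'
  Add: E' → a
  Add: E' → ε
  Add: E' → ,

No remaining common prefixes — done.

Resulting grammar:
E → a P a E'
E' → a
E' → ε
E' → ,
E → C
C → ,
P → a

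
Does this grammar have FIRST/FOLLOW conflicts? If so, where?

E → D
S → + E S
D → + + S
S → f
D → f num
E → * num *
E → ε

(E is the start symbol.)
Yes. E → D with FOLLOW(E) on { '+', 'f' }

A FIRST/FOLLOW conflict occurs when a non-terminal N has a nullable alternative N → β (β ⇒* ε) and another alternative N → α with FIRST(α) ∩ FOLLOW(N) ≠ ∅: on such a lookahead the parser cannot decide between expanding α and letting N vanish via β.

Nullable non-terminals: E.
FIRST sets used below: FIRST(D) = { '+', 'f' }

E: nullable alternative(s) E → ε; FOLLOW(E) = { $, '+', 'f' }
  E → D: FIRST \ {ε} = { '+', 'f' } — overlaps FOLLOW(E) on { '+', 'f' }: CONFLICT
  E → * num *: FIRST \ {ε} = { '*' } — disjoint from FOLLOW(E)
  E → ε: FIRST \ {ε} = { } — this is the only nullable alternative, skip

D, S have no nullable alternative, so no FIRST/FOLLOW check is needed there.

So the grammar has 1 FIRST/FOLLOW conflict (marked CONFLICT above).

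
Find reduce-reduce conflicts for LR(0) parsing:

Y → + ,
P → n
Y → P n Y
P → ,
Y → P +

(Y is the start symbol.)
Augment with Y' → Y and build the canonical LR(0) collection (I0 = CLOSURE({[Y' → . Y]}), then GOTO on every symbol after a dot until no new states appear). It has 10 states:
  I0: { [P → . ,], [P → . n], [Y → . + ,], [Y → . P +], [Y → . P n Y], [Y' → . Y] }  — shift
  I1: { [Y → + . ,] }  — shift
  I2: { [P → , .] }  — reduce
  I3: { [Y → P . +], [Y → P . n Y] }  — shift
  I4: { [Y' → Y .] }  — accept
  I5: { [P → n .] }  — reduce
  I6: { [Y → P + .] }  — reduce
  I7: { [P → . ,], [P → . n], [Y → . + ,], [Y → . P +], [Y → . P n Y], [Y → P n . Y] }  — shift
  I8: { [Y → P n Y .] }  — reduce
  I9: { [Y → + , .] }  — reduce

No state contains more than one complete item.

Answer: No reduce-reduce conflicts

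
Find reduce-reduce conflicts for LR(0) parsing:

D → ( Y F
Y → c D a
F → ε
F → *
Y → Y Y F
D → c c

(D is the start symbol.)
No reduce-reduce conflicts

Augment with D' → D and build the canonical LR(0) collection (I0 = CLOSURE({[D' → . D]}), then GOTO on every symbol after a dot until no new states appear). It has 13 states:
  I0: { [D → . ( Y F], [D → . c c], [D' → . D] }  — shift
  I1: { [D → ( . Y F], [Y → . Y Y F], [Y → . c D a] }  — shift
  I2: { [D' → D .] }  — accept
  I3: { [D → c . c] }  — shift
  I4: { [D → c c .] }  — reduce
  I5: { [D → ( Y . F], [F → . *], [F → .], [Y → . Y Y F], [Y → . c D a], [Y → Y . Y F] }  — shift, reduce
  I6: { [D → . ( Y F], [D → . c c], [Y → c . D a] }  — shift
  I7: { [Y → c D . a] }  — shift
  I8: { [Y → c D a .] }  — reduce
  I9: { [F → * .] }  — reduce
  I10: { [D → ( Y F .] }  — reduce
  I11: { [F → . *], [F → .], [Y → . Y Y F], [Y → . c D a], [Y → Y . Y F], [Y → Y Y . F] }  — shift, reduce
  I12: { [Y → Y Y F .] }  — reduce

No state contains more than one complete item.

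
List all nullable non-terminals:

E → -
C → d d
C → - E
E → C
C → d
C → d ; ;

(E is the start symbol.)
A non-terminal is nullable if it can derive ε (the empty string): either it has an ε-production, or it has a production whose right-hand side consists entirely of nullable non-terminals.

There are no ε-productions, so no non-terminal can derive ε.
No non-terminals are nullable.

Answer: None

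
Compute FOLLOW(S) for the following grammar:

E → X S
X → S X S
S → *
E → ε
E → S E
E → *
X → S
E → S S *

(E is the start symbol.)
{ $, '*' }

To compute FOLLOW(S), find every occurrence of S on a right-hand side N → α S β: add FIRST(β) \ {ε}, and if β is empty or nullable also add FOLLOW(N). Iterate to a fixed point.

In E → X S: S is at the end, add FOLLOW(E)
In X → S X S: S is followed by X S, add FIRST(X S) \ {ε} = { '*' }
In X → S X S: S is at the end, add FOLLOW(X)
In E → S E: S is followed by E, add FIRST(E) \ {ε} = { '*' }
  E is nullable, so also add FOLLOW(E)
In X → S: S is at the end, add FOLLOW(X)
In E → S S *: S is followed by S '*', add FIRST(S '*') \ {ε} = { '*' }
In E → S S *: S is followed by '*', add FIRST('*') \ {ε} = { '*' }

The FOLLOW sets referred to above (computed the same way, to a fixed point):
  FOLLOW(E) = { $ }
  FOLLOW(X) = { '*' }

Taking the union: FOLLOW(S) = { $, '*' }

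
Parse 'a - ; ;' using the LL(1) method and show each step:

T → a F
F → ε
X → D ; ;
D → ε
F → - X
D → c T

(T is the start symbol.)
LL(1) parsing maintains a stack (initially the start symbol over $) and the input. At each step: if the stack top is a terminal, match it against the current input token; if it is a non-terminal N, replace it with the RHS of M[N, lookahead] (the unique production whose predict set contains the lookahead).

Stack is shown with the top on the left.

Stack    Input      Action
--------------------------
T $      a - ; ; $  output T → a F
a F $    a - ; ; $  match 'a'
F $      - ; ; $    output F → - X
- X $    - ; ; $    match '-'
X $      ; ; $      output X → D ; ;
D ; ; $  ; ; $      output D → ε
; ; $    ; ; $      match ';'
; $      ; $        match ';'
$        $          accept

The string is accepted.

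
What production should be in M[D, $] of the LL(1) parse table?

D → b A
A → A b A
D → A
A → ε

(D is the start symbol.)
D → A

To find M[D, $], we find productions for D where $ is in the predict set (PREDICT(N → α) = (FIRST(α) \ {ε}) ∪ (FOLLOW(N) if α ⇒* ε)).

Relevant sets:
  FIRST(A) = { 'b', ε }
  FOLLOW(D) = { $ }

D → b A: PREDICT = { 'b' }
D → A: PREDICT = { $, 'b' }
  $ is in predict set, so this production goes in M[D, $]

M[D, $] = D → A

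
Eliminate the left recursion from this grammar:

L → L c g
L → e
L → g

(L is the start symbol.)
L → e L'
L → g L'
L' → c g L'
L' → ε

L is directly left-recursive. The standard transformation for
  A → A α₁ | ... | A α_m | β₁ | ... | β_n
is
  A  → β₁ A' | ... | β_n A'
  A' → α₁ A' | ... | α_m A' | ε

L → e becomes L → e L'
L → g becomes L → g L'
L → L c g becomes L' → c g L'
Add L' → ε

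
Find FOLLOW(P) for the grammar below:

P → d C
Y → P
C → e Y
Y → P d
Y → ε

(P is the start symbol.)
P is the start symbol, so $ ∈ FOLLOW(P).
In Y → P: P is at the end, add FOLLOW(Y)
In Y → P d: P is followed by d, add FIRST(d) \ {ε} = { 'd' }

The FOLLOW sets referred to above (computed the same way, to a fixed point):
  FOLLOW(Y) = { $, 'd' }

Taking the union: FOLLOW(P) = { $, 'd' }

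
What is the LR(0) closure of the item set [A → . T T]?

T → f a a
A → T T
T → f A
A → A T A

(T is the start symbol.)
To compute CLOSURE, for each item [A → α.Bβ] where B is a non-terminal, add [B → .γ] for all productions B → γ; repeat for the newly added items until nothing changes.

Start with: [A → . T T]
  [A → . T T] has the dot before T: add [T → . f a a], [T → . f A]
No further items can be added.

CLOSURE = { [A → . T T], [T → . f A], [T → . f a a] }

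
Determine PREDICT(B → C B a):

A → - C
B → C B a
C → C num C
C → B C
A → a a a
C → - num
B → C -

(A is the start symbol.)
{ '-' }

PREDICT(B → C B a) = (FIRST(RHS) \ {ε}) ∪ (FOLLOW(B) if ε ∈ FIRST(RHS), i.e. RHS ⇒* ε)
FIRST(C) = { '-' }
FIRST(C B a) = { '-' }
ε ∉ FIRST(C B a), so FOLLOW(B) is not added.
PREDICT(B → C B a) = { '-' }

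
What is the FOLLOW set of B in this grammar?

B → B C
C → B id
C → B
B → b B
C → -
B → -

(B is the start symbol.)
B is the start symbol, so $ ∈ FOLLOW(B).
In B → B C: B is followed by C, add FIRST(C) \ {ε} = { '-', 'b' }
In C → B id: B is followed by id, add FIRST(id) \ {ε} = { 'id' }
In C → B: B is at the end, add FOLLOW(C)
In B → b B: B is at the end; this adds FOLLOW(B) to itself — nothing new

The FOLLOW sets referred to above (computed the same way, to a fixed point):
  FOLLOW(C) = { $, '-', 'b', 'id' }

Taking the union: FOLLOW(B) = { $, '-', 'b', 'id' }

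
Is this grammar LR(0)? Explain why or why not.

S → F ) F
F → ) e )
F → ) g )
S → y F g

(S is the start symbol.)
A grammar is LR(0) if no state in the canonical LR(0) collection has:
  - both a shift item (dot before a terminal) and a complete item (shift-reduce conflict), or
  - two or more complete items (reduce-reduce conflict; the accept item [S' → S .] counts as a complete item here).

Augment with S' → S and build the canonical LR(0) collection (I0 = CLOSURE({[S' → . S]}), then GOTO on every symbol after a dot until no new states appear). It has 13 states:
  I0: { [F → . ) e )], [F → . ) g )], [S → . F ) F], [S → . y F g], [S' → . S] }  — shift
  I1: { [F → ) . e )], [F → ) . g )] }  — shift
  I2: { [S → F . ) F] }  — shift
  I3: { [S' → S .] }  — accept
  I4: { [F → . ) e )], [F → . ) g )], [S → y . F g] }  — shift
  I5: { [S → y F . g] }  — shift
  I6: { [S → y F g .] }  — reduce
  I7: { [F → . ) e )], [F → . ) g )], [S → F ) . F] }  — shift
  I8: { [S → F ) F .] }  — reduce
  I9: { [F → ) e . )] }  — shift
  I10: { [F → ) g . )] }  — shift
  I11: { [F → ) g ) .] }  — reduce
  I12: { [F → ) e ) .] }  — reduce

Every state is either a pure shift/goto state or contains exactly one complete item and nothing to shift — no conflicts. The grammar is LR(0).

Answer: Yes, the grammar is LR(0)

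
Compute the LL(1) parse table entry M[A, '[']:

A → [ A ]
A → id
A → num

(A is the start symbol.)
To find M[A, '['], we find productions for A where '[' is in the predict set (PREDICT(N → α) = (FIRST(α) \ {ε}) ∪ (FOLLOW(N) if α ⇒* ε)).

A → [ A ]: PREDICT = { '[' }
  '[' is in predict set, so this production goes in M[A, '[']
A → id: PREDICT = { 'id' }
A → num: PREDICT = { 'num' }

M[A, '['] = A → [ A ]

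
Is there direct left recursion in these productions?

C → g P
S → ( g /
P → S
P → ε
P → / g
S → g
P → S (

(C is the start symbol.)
No direct left recursion

C → g P: starts with g
S → ( g /: starts with '('
P → S: starts with S
P → ε: starts with ε
P → / g: starts with '/'
S → g: starts with g
P → S (: starts with S

No direct left recursion found.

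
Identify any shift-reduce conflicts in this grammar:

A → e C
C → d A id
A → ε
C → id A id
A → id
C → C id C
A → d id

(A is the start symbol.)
Augment with A' → A and build the canonical LR(0) collection (I0 = CLOSURE({[A' → . A]}), then GOTO on every symbol after a dot until no new states appear). It has 15 states:
  I0: { [A → . d id], [A → . e C], [A → . id], [A → .], [A' → . A] }  — shift, reduce
  I1: { [A' → A .] }  — accept
  I2: { [A → d . id] }  — shift
  I3: { [A → e . C], [C → . C id C], [C → . d A id], [C → . id A id] }  — shift
  I4: { [A → id .] }  — reduce
  I5: { [A → e C .], [C → C . id C] }  — shift, reduce
  I6: { [A → . d id], [A → . e C], [A → . id], [A → .], [C → d . A id] }  — shift, reduce
  I7: { [A → . d id], [A → . e C], [A → . id], [A → .], [C → id . A id] }  — shift, reduce
  I8: { [C → id A . id] }  — shift
  I9: { [C → id A id .] }  — reduce
  I10: { [C → d A . id] }  — shift
  I11: { [C → d A id .] }  — reduce
  I12: { [C → . C id C], [C → . d A id], [C → . id A id], [C → C id . C] }  — shift
  I13: { [C → C . id C], [C → C id C .] }  — shift, reduce
  I14: { [A → d id .] }  — reduce

I0 contains reduce item [A → .] and shift items [A → . d id], [A → . e C], [A → . id] — shift-reduce conflict.
I5 contains reduce item [A → e C .] and shift item [C → C . id C] — shift-reduce conflict.
I6 contains reduce item [A → .] and shift items [A → . d id], [A → . e C], [A → . id] — shift-reduce conflict.
I7 contains reduce item [A → .] and shift items [A → . d id], [A → . e C], [A → . id] — shift-reduce conflict.
I13 contains reduce item [C → C id C .] and shift item [C → C . id C] — shift-reduce conflict.

Answer: Yes — I0: [A → .] vs [A → . d id]; I5: [A → e C .] vs [C → C . id C]; I6: [A → .] vs [A → . d id]; I7: [A → .] vs [A → . d id]; I13: [C → C id C .] vs [C → C . id C]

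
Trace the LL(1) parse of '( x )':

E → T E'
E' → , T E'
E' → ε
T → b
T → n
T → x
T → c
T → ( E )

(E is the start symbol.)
Stack is shown with the top on the left.

Stack        Input    Action
----------------------------
E $          ( x ) $  output E → T E'
T E' $       ( x ) $  output T → ( E )
( E ) E' $   ( x ) $  match '('
E ) E' $     x ) $    output E → T E'
T E' ) E' $  x ) $    output T → x
x E' ) E' $  x ) $    match 'x'
E' ) E' $    ) $      output E' → ε
) E' $       ) $      match ')'
E' $         $        output E' → ε
$            $        accept

The string is accepted.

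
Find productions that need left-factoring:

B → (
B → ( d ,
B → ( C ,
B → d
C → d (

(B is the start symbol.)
Yes, B has productions with common prefix '('

Left-factoring is needed when two productions for the same non-terminal
share a common prefix on the right-hand side.

Productions for B:
  B → (
  B → ( d ,
  B → ( C ,
  B → d

Found common prefix '(' in productions for B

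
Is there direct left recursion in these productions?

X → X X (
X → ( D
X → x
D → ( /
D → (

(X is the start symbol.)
Yes, X is left-recursive

X → X X (: LEFT RECURSIVE (starts with X)
X → ( D: starts with '('
X → x: starts with x
D → ( /: starts with '('
D → (: starts with '('

The grammar has direct left recursion on: X.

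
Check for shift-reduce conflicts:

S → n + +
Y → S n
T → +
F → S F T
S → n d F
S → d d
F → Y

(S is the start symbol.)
Yes — I10: [Y → S n .] vs [S → n . + +]

A shift-reduce conflict occurs when an LR(0) state has both:
  - a complete (reduce) item [A → α .] (dot at the end), and
  - a shift item [B → β . c γ] (dot before a terminal).

Augment with S' → S and build the canonical LR(0) collection (I0 = CLOSURE({[S' → . S]}), then GOTO on every symbol after a dot until no new states appear). It has 15 states:
  I0: { [S → . d d], [S → . n + +], [S → . n d F], [S' → . S] }  — shift
  I1: { [S' → S .] }  — accept
  I2: { [S → d . d] }  — shift
  I3: { [S → n . + +], [S → n . d F] }  — shift
  I4: { [S → n + . +] }  — shift
  I5: { [F → . S F T], [F → . Y], [S → . d d], [S → . n + +], [S → . n d F], [S → n d . F], [Y → . S n] }  — shift
  I6: { [S → n d F .] }  — reduce
  I7: { [F → . S F T], [F → . Y], [F → S . F T], [S → . d d], [S → . n + +], [S → . n d F], [Y → . S n], [Y → S . n] }  — shift
  I8: { [F → Y .] }  — reduce
  I9: { [F → S F . T], [T → . +] }  — shift
  I10: { [S → n . + +], [S → n . d F], [Y → S n .] }  — shift, reduce
  I11: { [T → + .] }  — reduce
  I12: { [F → S F T .] }  — reduce
  I13: { [S → n + + .] }  — reduce
  I14: { [S → d d .] }  — reduce

I10 contains reduce item [Y → S n .] and shift items [S → n . + +], [S → n . d F] — shift-reduce conflict.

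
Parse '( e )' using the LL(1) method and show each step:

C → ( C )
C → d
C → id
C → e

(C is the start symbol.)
Stack is shown with the top on the left.

Stack    Input    Action
------------------------
C $      ( e ) $  output C → ( C )
( C ) $  ( e ) $  match '('
C ) $    e ) $    output C → e
e ) $    e ) $    match 'e'
) $      ) $      match ')'
$        $        accept

The string is accepted.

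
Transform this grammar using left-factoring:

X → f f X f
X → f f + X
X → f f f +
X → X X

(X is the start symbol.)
X → f f X'
X' → X f
X' → + X
X' → f +
X → X X

Left-factoring transforms A → αβ₁ | αβ₂ into A → αA' and A' → β₁ | β₂
(α is the longest common prefix among the alternatives). Repeat until
no nonterminal has two alternatives with a common prefix.

Round 1: X has alternatives sharing prefix 'f f'. Introduce X': X → f f X'
  Add: X' → X f
  Add: X' → + X
  Add: X' → f +

No remaining common prefixes — done.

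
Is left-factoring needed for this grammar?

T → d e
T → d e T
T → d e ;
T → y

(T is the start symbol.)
Yes, T has productions with common prefix 'd e'

Left-factoring is needed when two productions for the same non-terminal
share a common prefix on the right-hand side.

Productions for T:
  T → d e
  T → d e T
  T → d e ;
  T → y

Found common prefix 'd e' in productions for T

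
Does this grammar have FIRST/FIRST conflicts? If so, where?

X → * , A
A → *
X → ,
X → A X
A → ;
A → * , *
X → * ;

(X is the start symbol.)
A FIRST/FIRST conflict occurs when two productions N → α and N → β for the same non-terminal have FIRST(α) ∩ FIRST(β) ≠ ∅ (with ε ∈ FIRST of a nullable right-hand side, so two nullable alternatives also conflict).

FIRST sets of the non-terminals at (or reachable through a nullable prefix from) the front of some alternative:
  FIRST(A) = { '*', ';' }

Productions for X:
  X → * , A: FIRST = { '*' }
  X → ,: FIRST = { ',' }
  X → A X: FIRST = { '*', ';' }
  X → * ;: FIRST = { '*' }
Productions for A:
  A → *: FIRST = { '*' }
  A → ;: FIRST = { ';' }
  A → * , *: FIRST = { '*' }

Conflict for X: X → * , A and X → A X
  Overlap: { '*' }
Conflict for X: X → * , A and X → * ;
  Overlap: { '*' }
Conflict for X: X → A X and X → * ;
  Overlap: { '*' }
Conflict for A: A → * and A → * , *
  Overlap: { '*' }

Answer: Yes. X → '*' ',' A / X → A X on { '*' }; X → '*' ',' A / X → '*' ';' on { '*' }; X → A X / X → '*' ';' on { '*' }; A → '*' / A → '*' ',' '*' on { '*' }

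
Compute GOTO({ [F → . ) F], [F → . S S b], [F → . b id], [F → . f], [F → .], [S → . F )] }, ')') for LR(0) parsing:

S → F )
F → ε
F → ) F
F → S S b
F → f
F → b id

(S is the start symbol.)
GOTO(I, ')') = CLOSURE({ [A → αX.β] : [A → α.Xβ] ∈ I, X = ')' })

Items with dot before ')', with the dot advanced:
  [F → . ) F] → [F → ) . F]
Closure of the advanced items:
  [F → ) . F] has the dot before F: add [F → .], [F → . ) F], [F → . S S b], [F → . f], [F → . b id]
  [F → . S S b] has the dot before S: add [S → . F )]

GOTO = { [F → ) . F], [F → . ) F], [F → . S S b], [F → . b id], [F → . f], [F → .], [S → . F )] }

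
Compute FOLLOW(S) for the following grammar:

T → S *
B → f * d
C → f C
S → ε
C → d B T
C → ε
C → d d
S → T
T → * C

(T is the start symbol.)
{ '*' }

To compute FOLLOW(S), find every occurrence of S on a right-hand side N → α S β: add FIRST(β) \ {ε}, and if β is empty or nullable also add FOLLOW(N). Iterate to a fixed point.

In T → S *: S is followed by '*', add FIRST('*') \ {ε} = { '*' }

Taking the union: FOLLOW(S) = { '*' }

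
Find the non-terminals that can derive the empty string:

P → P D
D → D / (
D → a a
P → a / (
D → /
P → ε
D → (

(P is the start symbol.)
{ 'P' }

A non-terminal is nullable if it can derive ε (the empty string): either it has an ε-production, or it has a production whose right-hand side consists entirely of nullable non-terminals.

ε-productions: P → ε
So P is immediately nullable.
No further non-terminal can be added: every production for the remaining non-terminals contains a terminal or a non-nullable non-terminal.
Nullable = { 'P' }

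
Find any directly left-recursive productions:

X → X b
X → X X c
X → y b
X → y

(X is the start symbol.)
Yes, X is left-recursive

X → X b: LEFT RECURSIVE (starts with X)
X → X X c: LEFT RECURSIVE (starts with X)
X → y b: starts with y
X → y: starts with y

The grammar has direct left recursion on: X.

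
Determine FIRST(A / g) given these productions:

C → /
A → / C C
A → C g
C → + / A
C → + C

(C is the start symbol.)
FIRST sets of the non-terminals involved (from the grammar, by fixed-point iteration):
  FIRST(A) = { '+', '/' }

To compute FIRST(A / g), process the symbols left to right:
Symbol A is a non-terminal. Add FIRST(A) \ {ε} = { '+', '/' }
A is not nullable (ε ∉ FIRST(A)), so stop here.
FIRST(A / g) = { '+', '/' }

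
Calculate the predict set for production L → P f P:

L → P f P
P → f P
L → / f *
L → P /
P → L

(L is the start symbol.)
PREDICT(L → P f P) = (FIRST(RHS) \ {ε}) ∪ (FOLLOW(L) if ε ∈ FIRST(RHS), i.e. RHS ⇒* ε)
FIRST(P) = { '/', 'f' }
FIRST(P f P) = { '/', 'f' }
ε ∉ FIRST(P f P), so FOLLOW(L) is not added.
PREDICT(L → P f P) = { '/', 'f' }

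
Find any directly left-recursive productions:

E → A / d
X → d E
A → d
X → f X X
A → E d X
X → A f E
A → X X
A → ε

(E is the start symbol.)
Direct left recursion occurs when N → N α for some non-terminal N (the right-hand side begins with the left-hand side itself).

E → A / d: starts with A
X → d E: starts with d
A → d: starts with d
X → f X X: starts with f
A → E d X: starts with E
X → A f E: starts with A
A → X X: starts with X
A → ε: starts with ε

No direct left recursion found.

Answer: No direct left recursion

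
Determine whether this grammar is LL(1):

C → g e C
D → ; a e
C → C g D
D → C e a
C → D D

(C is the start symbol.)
A grammar is LL(1) if for each non-terminal N with multiple productions, the predict sets of those productions are pairwise disjoint, where PREDICT(N → α) = (FIRST(α) \ {ε}) ∪ (FOLLOW(N) if α ⇒* ε).

Relevant sets:
  FIRST(C) = { ';', 'g' }
  FIRST(D) = { ';', 'g' }

For C:
  PREDICT(C → g e C) = { 'g' }
  PREDICT(C → C g D) = { ';', 'g' }
  PREDICT(C → D D) = { ';', 'g' }
For D:
  PREDICT(D → ';' a e) = { ';' }
  PREDICT(D → C e a) = { ';', 'g' }

Conflict found: Predict set conflict for C: { 'g' }
The grammar is NOT LL(1).

Answer: No. Predict set conflict for C: { 'g' }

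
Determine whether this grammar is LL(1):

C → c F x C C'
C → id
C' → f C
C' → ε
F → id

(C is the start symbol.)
A grammar is LL(1) if for each non-terminal N with multiple productions, the predict sets of those productions are pairwise disjoint, where PREDICT(N → α) = (FIRST(α) \ {ε}) ∪ (FOLLOW(N) if α ⇒* ε).

Relevant sets:
  FOLLOW(C') = { $, 'f' }

For C:
  PREDICT(C → c F x C C') = { 'c' }
  PREDICT(C → id) = { 'id' }
For C':
  PREDICT(C' → f C) = { 'f' }
  PREDICT(C' → ε) = { $, 'f' }
F has a single production, so nothing to check there.

Conflict found: Predict set conflict for C': { 'f' }
The grammar is NOT LL(1).

Answer: No. Predict set conflict for C': { 'f' }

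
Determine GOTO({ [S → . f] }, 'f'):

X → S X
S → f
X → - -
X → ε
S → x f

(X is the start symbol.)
GOTO(I, 'f') = CLOSURE({ [A → αX.β] : [A → α.Xβ] ∈ I, X = 'f' })

Items with dot before 'f', with the dot advanced:
  [S → . f] → [S → f .]
Closure adds nothing (no advanced item has the dot before a non-terminal).

GOTO = { [S → f .] }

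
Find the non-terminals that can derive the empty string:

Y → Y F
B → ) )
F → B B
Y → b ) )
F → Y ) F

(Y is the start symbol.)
None

A non-terminal is nullable if it can derive ε (the empty string): either it has an ε-production, or it has a production whose right-hand side consists entirely of nullable non-terminals.

There are no ε-productions, so no non-terminal can derive ε.
No non-terminals are nullable.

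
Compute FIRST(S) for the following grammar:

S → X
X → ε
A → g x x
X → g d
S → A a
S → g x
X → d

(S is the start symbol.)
FIRST sets of the other non-terminals involved (by the same procedure, iterated to a fixed point):
  FIRST(X) = { 'd', 'g', ε }
  FIRST(A) = { 'g' }

From S → X:
  - X is a non-terminal: add FIRST(X) \ {ε} = { 'd', 'g' }
    X is nullable and nothing follows, so the whole right-hand side can vanish: ε ∈ FIRST(S)
From S → A a:
  - A is a non-terminal: add FIRST(A) \ {ε} = { 'g' }
    A is not nullable, so stop
From S → g x:
  - g is a terminal: add 'g' and stop

Collecting: FIRST(S) = { 'd', 'g', ε }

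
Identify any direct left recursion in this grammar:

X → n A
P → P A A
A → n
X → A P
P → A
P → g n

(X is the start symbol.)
Direct left recursion occurs when N → N α for some non-terminal N (the right-hand side begins with the left-hand side itself).

X → n A: starts with n
P → P A A: LEFT RECURSIVE (starts with P)
A → n: starts with n
X → A P: starts with A
P → A: starts with A
P → g n: starts with g

The grammar has direct left recursion on: P.

Answer: Yes, P is left-recursive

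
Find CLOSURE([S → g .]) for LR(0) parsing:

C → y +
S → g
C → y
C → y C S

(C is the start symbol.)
Start with: [S → g .]
The dot is at the end, so nothing is added.

CLOSURE = { [S → g .] }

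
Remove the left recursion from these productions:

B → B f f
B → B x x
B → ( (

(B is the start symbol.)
B → ( ( B'
B' → f f B'
B' → x x B'
B' → ε

B is directly left-recursive. The standard transformation for
  A → A α₁ | ... | A α_m | β₁ | ... | β_n
is
  A  → β₁ A' | ... | β_n A'
  A' → α₁ A' | ... | α_m A' | ε

B → ( ( becomes B → ( ( B'
B → B f f becomes B' → f f B'
B → B x x becomes B' → x x B'
Add B' → ε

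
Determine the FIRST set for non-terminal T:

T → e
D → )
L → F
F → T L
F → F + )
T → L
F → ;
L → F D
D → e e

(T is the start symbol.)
FIRST sets of the other non-terminals involved (by the same procedure, iterated to a fixed point):
  FIRST(L) = { ';', 'e' }

From T → e:
  - e is a terminal: add 'e' and stop
From T → L:
  - L is a non-terminal: add FIRST(L) \ {ε} = { ';', 'e' }
    L is not nullable, so stop

Collecting: FIRST(T) = { ';', 'e' }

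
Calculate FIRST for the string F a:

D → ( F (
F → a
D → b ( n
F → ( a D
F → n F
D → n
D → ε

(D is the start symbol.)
FIRST sets of the non-terminals involved (from the grammar, by fixed-point iteration):
  FIRST(F) = { '(', 'a', 'n' }

To compute FIRST(F a), process the symbols left to right:
Symbol F is a non-terminal. Add FIRST(F) \ {ε} = { '(', 'a', 'n' }
F is not nullable (ε ∉ FIRST(F)), so stop here.
FIRST(F a) = { '(', 'a', 'n' }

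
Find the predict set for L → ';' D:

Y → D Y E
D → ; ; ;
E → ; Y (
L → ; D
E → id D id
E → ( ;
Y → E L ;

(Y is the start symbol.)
PREDICT(L → ';' D) = (FIRST(RHS) \ {ε}) ∪ (FOLLOW(L) if ε ∈ FIRST(RHS), i.e. RHS ⇒* ε)
FIRST(';' D) = { ';' }
ε ∉ FIRST(';' D), so FOLLOW(L) is not added.
PREDICT(L → ';' D) = { ';' }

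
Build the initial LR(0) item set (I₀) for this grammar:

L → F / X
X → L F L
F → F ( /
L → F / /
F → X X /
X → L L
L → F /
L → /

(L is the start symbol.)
{ [F → . F ( /], [F → . X X /], [L → . /], [L → . F / /], [L → . F / X], [L → . F /], [L' → . L], [X → . L F L], [X → . L L] }

First, augment the grammar with L' → L
I₀ = CLOSURE({ [L' → . L] }):
  [L' → . L] has the dot before L: add [L → . F / X], [L → . F / /], [L → . F /], [L → . /]
  [L → . F / X] has the dot before F: add [F → . F ( /], [F → . X X /]
  [F → . X X /] has the dot before X: add [X → . L F L], [X → . L L]
No further items can be added.

I₀ = { [F → . F ( /], [F → . X X /], [L → . /], [L → . F / /], [L → . F / X], [L → . F /], [L' → . L], [X → . L F L], [X → . L L] }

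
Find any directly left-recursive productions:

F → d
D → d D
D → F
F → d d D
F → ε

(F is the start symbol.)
No direct left recursion

Direct left recursion occurs when N → N α for some non-terminal N (the right-hand side begins with the left-hand side itself).

F → d: starts with d
D → d D: starts with d
D → F: starts with F
F → d d D: starts with d
F → ε: starts with ε

No direct left recursion found.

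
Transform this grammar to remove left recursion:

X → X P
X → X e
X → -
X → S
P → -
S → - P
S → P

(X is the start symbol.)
X → - X'
X → S X'
X' → P X'
X' → e X'
X' → ε
P → -
S → - P
S → P

X is directly left-recursive. The standard transformation for
  A → A α₁ | ... | A α_m | β₁ | ... | β_n
is
  A  → β₁ A' | ... | β_n A'
  A' → α₁ A' | ... | α_m A' | ε

X → - becomes X → - X'
X → S becomes X → S X'
X → X P becomes X' → P X'
X → X e becomes X' → e X'
Add X' → ε

Productions for other non-terminals are unchanged:
  P → -
  S → - P
  S → P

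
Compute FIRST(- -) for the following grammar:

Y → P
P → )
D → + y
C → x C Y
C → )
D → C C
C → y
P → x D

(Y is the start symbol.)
{ '-' }

To compute FIRST(- -), process the symbols left to right:
Symbol - is a terminal. Add '-' and stop.
FIRST(- -) = { '-' }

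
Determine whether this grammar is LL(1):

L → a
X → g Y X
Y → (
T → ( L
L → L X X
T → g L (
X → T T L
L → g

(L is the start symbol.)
Relevant sets:
  FIRST(L) = { 'a', 'g' }
  FIRST(T) = { '(', 'g' }

For L:
  PREDICT(L → a) = { 'a' }
  PREDICT(L → L X X) = { 'a', 'g' }
  PREDICT(L → g) = { 'g' }
For X:
  PREDICT(X → g Y X) = { 'g' }
  PREDICT(X → T T L) = { '(', 'g' }
For T:
  PREDICT(T → '(' L) = { '(' }
  PREDICT(T → g L '(') = { 'g' }
Y has a single production, so nothing to check there.

Conflict found: Predict set conflict for L: { 'a' }
The grammar is NOT LL(1).

Answer: No. Predict set conflict for L: { 'a' }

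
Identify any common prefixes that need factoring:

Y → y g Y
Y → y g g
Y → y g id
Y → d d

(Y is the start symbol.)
Yes, Y has productions with common prefix 'y g'

Left-factoring is needed when two productions for the same non-terminal
share a common prefix on the right-hand side.

Productions for Y:
  Y → y g Y
  Y → y g g
  Y → y g id
  Y → d d

Found common prefix 'y g' in productions for Y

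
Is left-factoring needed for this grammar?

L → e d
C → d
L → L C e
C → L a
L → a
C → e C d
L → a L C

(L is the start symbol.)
Yes, L has productions with common prefix 'a'

Left-factoring is needed when two productions for the same non-terminal
share a common prefix on the right-hand side.

Productions for L:
  L → e d
  L → L C e
  L → a
  L → a L C
Productions for C:
  C → d
  C → L a
  C → e C d

Found common prefix 'a' in productions for L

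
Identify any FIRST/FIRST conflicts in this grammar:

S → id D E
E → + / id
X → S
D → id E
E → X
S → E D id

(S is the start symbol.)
A FIRST/FIRST conflict occurs when two productions N → α and N → β for the same non-terminal have FIRST(α) ∩ FIRST(β) ≠ ∅ (with ε ∈ FIRST of a nullable right-hand side, so two nullable alternatives also conflict).

FIRST sets of the non-terminals at (or reachable through a nullable prefix from) the front of some alternative:
  FIRST(E) = { '+', 'id' }
  FIRST(X) = { '+', 'id' }

Productions for S:
  S → id D E: FIRST = { 'id' }
  S → E D id: FIRST = { '+', 'id' }
Productions for E:
  E → + / id: FIRST = { '+' }
  E → X: FIRST = { '+', 'id' }
X, D have only one production, so no FIRST/FIRST conflict is possible there.

Conflict for S: S → id D E and S → E D id
  Overlap: { 'id' }
Conflict for E: E → + / id and E → X
  Overlap: { '+' }

Answer: Yes. S → id D E / S → E D id on { 'id' }; E → '+' '/' id / E → X on { '+' }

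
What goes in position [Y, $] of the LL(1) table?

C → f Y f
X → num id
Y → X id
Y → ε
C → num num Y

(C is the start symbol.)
Y → ε

To find M[Y, $], we find productions for Y where $ is in the predict set (PREDICT(N → α) = (FIRST(α) \ {ε}) ∪ (FOLLOW(N) if α ⇒* ε)).

Relevant sets:
  FIRST(X) = { 'num' }
  FOLLOW(Y) = { $, 'f' }

Y → X id: PREDICT = { 'num' }
Y → ε: PREDICT = { $, 'f' }
  $ is in predict set, so this production goes in M[Y, $]

M[Y, $] = Y → ε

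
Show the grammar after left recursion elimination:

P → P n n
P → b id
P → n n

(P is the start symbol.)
P is directly left-recursive. The standard transformation for
  A → A α₁ | ... | A α_m | β₁ | ... | β_n
is
  A  → β₁ A' | ... | β_n A'
  A' → α₁ A' | ... | α_m A' | ε

P → b id becomes P → b id P'
P → n n becomes P → n n P'
P → P n n becomes P' → n n P'
Add P' → ε

Resulting grammar:
P → b id P'
P → n n P'
P' → n n P'
P' → ε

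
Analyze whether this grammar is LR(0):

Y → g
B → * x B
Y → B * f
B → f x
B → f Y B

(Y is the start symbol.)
A grammar is LR(0) if no state in the canonical LR(0) collection has:
  - both a shift item (dot before a terminal) and a complete item (shift-reduce conflict), or
  - two or more complete items (reduce-reduce conflict; the accept item [Y' → Y .] counts as a complete item here).

Augment with Y' → Y and build the canonical LR(0) collection (I0 = CLOSURE({[Y' → . Y]}), then GOTO on every symbol after a dot until no new states appear). It has 13 states:
  I0: { [B → . * x B], [B → . f Y B], [B → . f x], [Y → . B * f], [Y → . g], [Y' → . Y] }  — shift
  I1: { [B → * . x B] }  — shift
  I2: { [Y → B . * f] }  — shift
  I3: { [Y' → Y .] }  — accept
  I4: { [B → . * x B], [B → . f Y B], [B → . f x], [B → f . Y B], [B → f . x], [Y → . B * f], [Y → . g] }  — shift
  I5: { [Y → g .] }  — reduce
  I6: { [B → . * x B], [B → . f Y B], [B → . f x], [B → f Y . B] }  — shift
  I7: { [B → f x .] }  — reduce
  I8: { [B → f Y B .] }  — reduce
  I9: { [Y → B * . f] }  — shift
  I10: { [Y → B * f .] }  — reduce
  I11: { [B → * x . B], [B → . * x B], [B → . f Y B], [B → . f x] }  — shift
  I12: { [B → * x B .] }  — reduce

Every state is either a pure shift/goto state or contains exactly one complete item and nothing to shift — no conflicts. The grammar is LR(0).

Answer: Yes, the grammar is LR(0)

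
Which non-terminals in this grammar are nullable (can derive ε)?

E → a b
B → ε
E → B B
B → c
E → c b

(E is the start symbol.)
{ 'B', 'E' }

A non-terminal is nullable if it can derive ε (the empty string): either it has an ε-production, or it has a production whose right-hand side consists entirely of nullable non-terminals.

ε-productions: B → ε
So B is immediately nullable.
E → B B: every symbol on the right is nullable, so E is nullable too.
Every non-terminal is now nullable.
Nullable = { 'B', 'E' }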